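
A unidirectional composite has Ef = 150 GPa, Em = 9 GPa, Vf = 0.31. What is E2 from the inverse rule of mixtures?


1/E2 = Vf/Ef + (1-Vf)/Em = 0.31/150 + 0.69/9
E2 = 12.7 GPa

12.7 GPa


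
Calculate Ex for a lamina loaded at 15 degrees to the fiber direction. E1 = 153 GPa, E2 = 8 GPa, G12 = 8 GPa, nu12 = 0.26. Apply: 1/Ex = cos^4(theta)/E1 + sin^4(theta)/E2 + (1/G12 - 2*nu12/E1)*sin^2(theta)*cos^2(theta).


cos^4(15) = 0.870513, sin^4(15) = 0.004487, sin^2(15)*cos^2(15) = 0.0625
1/G12 - 2*nu12/E1 = 1/8 - 2*0.26/153 = 0.121601 GPa^-1
1/Ex = 0.870513/153 + 0.004487/8 + 0.121601*0.0625 = 0.0138506 GPa^-1
Ex = 72.2 GPa

72.2 GPa


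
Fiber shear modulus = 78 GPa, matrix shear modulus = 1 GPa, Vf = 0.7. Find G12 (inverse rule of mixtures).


1/G12 = Vf/Gf + (1-Vf)/Gm = 0.7/78 + 0.3/1
G12 = 3.24 GPa

3.24 GPa


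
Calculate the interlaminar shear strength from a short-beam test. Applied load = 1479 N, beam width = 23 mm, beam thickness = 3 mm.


ILSS = 3F/(4bh) = 3*1479/(4*23*3) = 16.08 MPa

16.08 MPa


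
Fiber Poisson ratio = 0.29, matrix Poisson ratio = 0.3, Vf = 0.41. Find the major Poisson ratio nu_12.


nu_12 = nu_f*Vf + nu_m*(1-Vf) = 0.29*0.41 + 0.3*0.59 = 0.2959

0.2959


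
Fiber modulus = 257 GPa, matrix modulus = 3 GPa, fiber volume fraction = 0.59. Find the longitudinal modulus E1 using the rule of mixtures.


E1 = Ef*Vf + Em*(1-Vf) = 257*0.59 + 3*0.41 = 152.86 GPa

152.86 GPa


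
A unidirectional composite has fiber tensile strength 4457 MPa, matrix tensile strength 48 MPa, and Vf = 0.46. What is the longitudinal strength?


sigma_1 = sigma_f*Vf + sigma_m*(1-Vf) = 4457*0.46 + 48*0.54 = 2076.1 MPa

2076.1 MPa


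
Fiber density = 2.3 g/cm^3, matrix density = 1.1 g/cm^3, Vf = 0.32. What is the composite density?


rho_c = rho_f*Vf + rho_m*(1-Vf) = 2.3*0.32 + 1.1*0.68 = 1.484 g/cm^3

1.484 g/cm^3


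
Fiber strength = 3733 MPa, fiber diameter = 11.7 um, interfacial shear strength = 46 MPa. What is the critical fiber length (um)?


Lc = sigma_f * d / (2 * tau_i) = 3733 * 11.7 / (2 * 46) = 474.7 um

474.7 um


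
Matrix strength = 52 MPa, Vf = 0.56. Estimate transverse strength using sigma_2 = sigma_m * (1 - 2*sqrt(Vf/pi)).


factor = 1 - 2*sqrt(0.56/pi) = 0.1556
sigma_2 = 52 * 0.1556 = 8.09 MPa

8.09 MPa


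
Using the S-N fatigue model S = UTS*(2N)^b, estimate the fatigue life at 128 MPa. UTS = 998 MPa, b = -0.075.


N = 0.5 * (S/UTS)^(1/b) = 0.5 * (128/998)^(1/-0.075) = 3.9016e+11 cycles

3.9016e+11 cycles


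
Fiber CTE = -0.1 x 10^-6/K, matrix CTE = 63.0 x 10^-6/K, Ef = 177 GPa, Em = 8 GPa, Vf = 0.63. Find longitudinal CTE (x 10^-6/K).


E1 = Ef*Vf + Em*(1-Vf) = 114.47
alpha_1 = (alpha_f*Ef*Vf + alpha_m*Em*(1-Vf))/E1 = 1.53 x 10^-6/K

1.53 x 10^-6/K


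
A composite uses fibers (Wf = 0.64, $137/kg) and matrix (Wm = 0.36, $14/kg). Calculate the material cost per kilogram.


Cost = cost_f*Wf + cost_m*Wm = 137*0.64 + 14*0.36 = $92.72/kg

$92.72/kg


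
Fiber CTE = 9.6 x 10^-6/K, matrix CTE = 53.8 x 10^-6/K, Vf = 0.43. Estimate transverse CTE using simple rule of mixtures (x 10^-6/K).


alpha_2 = alpha_f*Vf + alpha_m*(1-Vf) = 9.6*0.43 + 53.8*0.57 = 34.8 x 10^-6/K

34.8 x 10^-6/K


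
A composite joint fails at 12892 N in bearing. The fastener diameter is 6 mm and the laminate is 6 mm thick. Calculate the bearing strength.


sigma_br = F/(d*h) = 12892/(6*6) = 358.1 MPa

358.1 MPa


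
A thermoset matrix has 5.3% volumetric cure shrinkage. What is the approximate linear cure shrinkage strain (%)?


Linear shrinkage ≈ vol_shrink/3 = 5.3/3 = 1.767%

1.767%


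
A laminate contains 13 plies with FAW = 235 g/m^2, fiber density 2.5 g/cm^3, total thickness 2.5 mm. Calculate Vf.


Vf = n * FAW / (rho_f * h * 1000) = 13 * 235 / (2.5 * 2.5 * 1000) = 0.4888

0.4888


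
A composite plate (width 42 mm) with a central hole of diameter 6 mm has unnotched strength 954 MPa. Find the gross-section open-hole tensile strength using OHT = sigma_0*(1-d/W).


OHT = sigma_0*(1-d/W) = 954*(1-6/42) = 817.7 MPa

817.7 MPa


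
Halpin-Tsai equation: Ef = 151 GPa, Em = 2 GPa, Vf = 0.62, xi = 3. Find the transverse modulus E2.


eta = (Ef/Em - 1)/(Ef/Em + xi) = (75.5 - 1)/(75.5 + 3) = 0.949
E2 = Em*(1+xi*eta*Vf)/(1-eta*Vf) = 13.44 GPa

13.44 GPa


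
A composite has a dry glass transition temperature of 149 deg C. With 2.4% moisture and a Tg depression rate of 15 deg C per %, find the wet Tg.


Tg_wet = Tg_dry - k*moisture = 149 - 15*2.4 = 113.0 deg C

113.0 deg C


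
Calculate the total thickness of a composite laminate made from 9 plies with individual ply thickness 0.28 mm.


h = n * t_ply = 9 * 0.28 = 2.52 mm

2.52 mm


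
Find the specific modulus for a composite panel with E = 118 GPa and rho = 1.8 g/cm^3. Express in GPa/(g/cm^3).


Specific stiffness = E/rho = 118/1.8 = 65.6 GPa/(g/cm^3)

65.6 GPa/(g/cm^3)


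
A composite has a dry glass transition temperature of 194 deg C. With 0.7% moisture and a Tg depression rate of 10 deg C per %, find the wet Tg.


Tg_wet = Tg_dry - k*moisture = 194 - 10*0.7 = 187.0 deg C

187.0 deg C


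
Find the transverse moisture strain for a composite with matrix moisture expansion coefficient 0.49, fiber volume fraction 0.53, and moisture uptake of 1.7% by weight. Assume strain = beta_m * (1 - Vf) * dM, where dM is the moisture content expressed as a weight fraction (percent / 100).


dM = 1.7/100 = 0.017
strain = beta_m * (1-Vf) * dM = 0.49 * 0.47 * 0.017 = 0.0039151

0.0039151


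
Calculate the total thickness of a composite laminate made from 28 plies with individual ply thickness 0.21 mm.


h = n * t_ply = 28 * 0.21 = 5.88 mm

5.88 mm


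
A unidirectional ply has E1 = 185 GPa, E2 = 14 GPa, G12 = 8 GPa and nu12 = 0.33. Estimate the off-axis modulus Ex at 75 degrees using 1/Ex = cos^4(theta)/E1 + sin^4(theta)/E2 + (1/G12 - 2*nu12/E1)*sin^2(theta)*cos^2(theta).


cos^4(75) = 0.004487, sin^4(75) = 0.870513, sin^2(75)*cos^2(75) = 0.0625
1/G12 - 2*nu12/E1 = 1/8 - 2*0.33/185 = 0.121432 GPa^-1
1/Ex = 0.004487/185 + 0.870513/14 + 0.121432*0.0625 = 0.0697933 GPa^-1
Ex = 14.33 GPa

14.33 GPa


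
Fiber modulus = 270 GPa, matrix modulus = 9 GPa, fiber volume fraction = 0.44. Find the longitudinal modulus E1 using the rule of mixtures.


E1 = Ef*Vf + Em*(1-Vf) = 270*0.44 + 9*0.56 = 123.84 GPa

123.84 GPa


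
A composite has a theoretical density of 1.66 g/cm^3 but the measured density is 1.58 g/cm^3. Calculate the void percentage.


Void% = (rho_theo - rho_actual)/rho_theo * 100 = (1.66 - 1.58)/1.66 * 100 = 4.82%

4.82%


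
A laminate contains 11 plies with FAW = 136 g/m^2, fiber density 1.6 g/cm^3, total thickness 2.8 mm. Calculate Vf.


Vf = n * FAW / (rho_f * h * 1000) = 11 * 136 / (1.6 * 2.8 * 1000) = 0.3339

0.3339


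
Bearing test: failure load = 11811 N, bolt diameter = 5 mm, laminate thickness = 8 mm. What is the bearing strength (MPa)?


sigma_br = F/(d*h) = 11811/(5*8) = 295.3 MPa

295.3 MPa


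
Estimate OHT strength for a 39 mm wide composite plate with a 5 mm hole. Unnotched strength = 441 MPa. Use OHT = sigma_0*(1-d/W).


OHT = sigma_0*(1-d/W) = 441*(1-5/39) = 384.5 MPa

384.5 MPa


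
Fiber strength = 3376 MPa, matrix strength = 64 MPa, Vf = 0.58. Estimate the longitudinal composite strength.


sigma_1 = sigma_f*Vf + sigma_m*(1-Vf) = 3376*0.58 + 64*0.42 = 1985.0 MPa

1985.0 MPa


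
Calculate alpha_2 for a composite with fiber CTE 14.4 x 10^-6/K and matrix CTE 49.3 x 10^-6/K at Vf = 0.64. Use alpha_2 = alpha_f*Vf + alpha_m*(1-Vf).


alpha_2 = alpha_f*Vf + alpha_m*(1-Vf) = 14.4*0.64 + 49.3*0.36 = 27.0 x 10^-6/K

27.0 x 10^-6/K


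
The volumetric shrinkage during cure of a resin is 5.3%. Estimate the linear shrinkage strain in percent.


Linear shrinkage ≈ vol_shrink/3 = 5.3/3 = 1.767%

1.767%


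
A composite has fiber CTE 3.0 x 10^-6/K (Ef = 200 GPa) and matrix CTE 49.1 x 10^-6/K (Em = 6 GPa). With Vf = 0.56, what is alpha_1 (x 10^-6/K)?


E1 = Ef*Vf + Em*(1-Vf) = 114.64
alpha_1 = (alpha_f*Ef*Vf + alpha_m*Em*(1-Vf))/E1 = 4.06 x 10^-6/K

4.06 x 10^-6/K


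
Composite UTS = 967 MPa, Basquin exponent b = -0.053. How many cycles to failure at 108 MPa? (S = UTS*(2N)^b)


N = 0.5 * (S/UTS)^(1/b) = 0.5 * (108/967)^(1/-0.053) = 4.5844e+17 cycles

4.5844e+17 cycles


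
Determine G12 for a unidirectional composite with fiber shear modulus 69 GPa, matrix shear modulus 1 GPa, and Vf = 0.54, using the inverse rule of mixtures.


1/G12 = Vf/Gf + (1-Vf)/Gm = 0.54/69 + 0.46/1
G12 = 2.14 GPa

2.14 GPa


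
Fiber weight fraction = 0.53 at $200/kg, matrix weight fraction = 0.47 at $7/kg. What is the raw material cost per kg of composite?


Cost = cost_f*Wf + cost_m*Wm = 200*0.53 + 7*0.47 = $109.29/kg

$109.29/kg


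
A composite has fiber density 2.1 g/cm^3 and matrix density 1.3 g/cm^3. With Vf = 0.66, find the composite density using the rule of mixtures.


rho_c = rho_f*Vf + rho_m*(1-Vf) = 2.1*0.66 + 1.3*0.34 = 1.828 g/cm^3

1.828 g/cm^3


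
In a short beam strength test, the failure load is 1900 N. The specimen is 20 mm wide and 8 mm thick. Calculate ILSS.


ILSS = 3F/(4bh) = 3*1900/(4*20*8) = 8.91 MPa

8.91 MPa


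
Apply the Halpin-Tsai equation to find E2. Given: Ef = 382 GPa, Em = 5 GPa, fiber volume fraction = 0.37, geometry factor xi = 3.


eta = (Ef/Em - 1)/(Ef/Em + xi) = (76.4 - 1)/(76.4 + 3) = 0.9496
E2 = Em*(1+xi*eta*Vf)/(1-eta*Vf) = 15.83 GPa

15.83 GPa


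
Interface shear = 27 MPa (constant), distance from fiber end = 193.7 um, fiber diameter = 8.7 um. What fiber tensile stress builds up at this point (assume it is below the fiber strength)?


Force balance: sigma_f * (pi*d^2/4) = tau * (pi*d) * x  ->  sigma_f = 4 * tau * x / d
sigma_f = 4 * 27 * 193.7 / 8.7 = 2404.6 MPa

2404.6 MPa


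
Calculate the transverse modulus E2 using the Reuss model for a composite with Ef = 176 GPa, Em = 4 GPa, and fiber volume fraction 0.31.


1/E2 = Vf/Ef + (1-Vf)/Em = 0.31/176 + 0.69/4
E2 = 5.74 GPa

5.74 GPa


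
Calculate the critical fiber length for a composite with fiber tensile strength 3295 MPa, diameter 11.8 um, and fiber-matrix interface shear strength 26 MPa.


Lc = sigma_f * d / (2 * tau_i) = 3295 * 11.8 / (2 * 26) = 747.7 um

747.7 um


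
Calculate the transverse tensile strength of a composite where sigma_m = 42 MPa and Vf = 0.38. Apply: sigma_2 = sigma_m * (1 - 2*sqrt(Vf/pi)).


factor = 1 - 2*sqrt(0.38/pi) = 0.3044
sigma_2 = 42 * 0.3044 = 12.79 MPa

12.79 MPa


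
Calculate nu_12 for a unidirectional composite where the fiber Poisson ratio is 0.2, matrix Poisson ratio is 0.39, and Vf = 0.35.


nu_12 = nu_f*Vf + nu_m*(1-Vf) = 0.2*0.35 + 0.39*0.65 = 0.3235

0.3235


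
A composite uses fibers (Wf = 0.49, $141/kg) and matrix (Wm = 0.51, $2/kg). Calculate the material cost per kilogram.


Cost = cost_f*Wf + cost_m*Wm = 141*0.49 + 2*0.51 = $70.11/kg

$70.11/kg


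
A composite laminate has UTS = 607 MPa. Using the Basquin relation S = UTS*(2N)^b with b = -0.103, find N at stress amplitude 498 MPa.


N = 0.5 * (S/UTS)^(1/b) = 0.5 * (498/607)^(1/-0.103) = 3.4161 cycles

3.4161 cycles


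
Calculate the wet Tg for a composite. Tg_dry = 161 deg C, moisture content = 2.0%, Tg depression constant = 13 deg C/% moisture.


Tg_wet = Tg_dry - k*moisture = 161 - 13*2.0 = 135.0 deg C

135.0 deg C


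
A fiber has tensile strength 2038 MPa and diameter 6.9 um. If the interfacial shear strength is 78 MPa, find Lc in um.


Lc = sigma_f * d / (2 * tau_i) = 2038 * 6.9 / (2 * 78) = 90.1 um

90.1 um


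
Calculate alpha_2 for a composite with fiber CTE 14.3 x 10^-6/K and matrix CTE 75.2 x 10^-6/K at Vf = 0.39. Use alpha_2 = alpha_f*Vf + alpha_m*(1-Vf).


alpha_2 = alpha_f*Vf + alpha_m*(1-Vf) = 14.3*0.39 + 75.2*0.61 = 51.4 x 10^-6/K

51.4 x 10^-6/K


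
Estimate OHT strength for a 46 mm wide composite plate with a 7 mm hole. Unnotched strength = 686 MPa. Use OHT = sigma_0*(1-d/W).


OHT = sigma_0*(1-d/W) = 686*(1-7/46) = 581.6 MPa

581.6 MPa


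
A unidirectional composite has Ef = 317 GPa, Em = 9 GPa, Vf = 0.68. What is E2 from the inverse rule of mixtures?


1/E2 = Vf/Ef + (1-Vf)/Em = 0.68/317 + 0.32/9
E2 = 26.52 GPa

26.52 GPa


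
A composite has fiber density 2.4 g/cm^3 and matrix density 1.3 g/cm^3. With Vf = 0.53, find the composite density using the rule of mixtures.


rho_c = rho_f*Vf + rho_m*(1-Vf) = 2.4*0.53 + 1.3*0.47 = 1.883 g/cm^3

1.883 g/cm^3


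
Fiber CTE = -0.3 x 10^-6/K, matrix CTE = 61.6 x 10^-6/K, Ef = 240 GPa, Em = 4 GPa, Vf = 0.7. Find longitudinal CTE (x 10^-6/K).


E1 = Ef*Vf + Em*(1-Vf) = 169.2
alpha_1 = (alpha_f*Ef*Vf + alpha_m*Em*(1-Vf))/E1 = 0.14 x 10^-6/K

0.14 x 10^-6/K


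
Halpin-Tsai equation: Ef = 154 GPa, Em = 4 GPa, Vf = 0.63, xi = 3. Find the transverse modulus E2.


eta = (Ef/Em - 1)/(Ef/Em + xi) = (38.5 - 1)/(38.5 + 3) = 0.9036
E2 = Em*(1+xi*eta*Vf)/(1-eta*Vf) = 25.15 GPa

25.15 GPa


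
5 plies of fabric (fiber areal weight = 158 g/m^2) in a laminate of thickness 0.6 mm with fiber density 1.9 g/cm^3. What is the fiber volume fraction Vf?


Vf = n * FAW / (rho_f * h * 1000) = 5 * 158 / (1.9 * 0.6 * 1000) = 0.693

0.693


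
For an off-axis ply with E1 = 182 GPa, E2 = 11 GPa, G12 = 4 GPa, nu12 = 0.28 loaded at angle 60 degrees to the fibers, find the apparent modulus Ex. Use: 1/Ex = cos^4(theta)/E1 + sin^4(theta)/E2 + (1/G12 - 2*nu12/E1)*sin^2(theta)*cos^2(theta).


cos^4(60) = 0.0625, sin^4(60) = 0.5625, sin^2(60)*cos^2(60) = 0.1875
1/G12 - 2*nu12/E1 = 1/4 - 2*0.28/182 = 0.246923 GPa^-1
1/Ex = 0.0625/182 + 0.5625/11 + 0.246923*0.1875 = 0.0977778 GPa^-1
Ex = 10.23 GPa

10.23 GPa


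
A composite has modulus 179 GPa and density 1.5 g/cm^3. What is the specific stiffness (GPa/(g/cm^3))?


Specific stiffness = E/rho = 179/1.5 = 119.3 GPa/(g/cm^3)

119.3 GPa/(g/cm^3)


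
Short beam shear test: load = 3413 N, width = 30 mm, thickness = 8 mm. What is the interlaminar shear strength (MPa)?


ILSS = 3F/(4bh) = 3*3413/(4*30*8) = 10.67 MPa

10.67 MPa


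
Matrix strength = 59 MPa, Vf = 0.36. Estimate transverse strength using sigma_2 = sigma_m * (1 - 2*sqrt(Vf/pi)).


factor = 1 - 2*sqrt(0.36/pi) = 0.323
sigma_2 = 59 * 0.323 = 19.06 MPa

19.06 MPa


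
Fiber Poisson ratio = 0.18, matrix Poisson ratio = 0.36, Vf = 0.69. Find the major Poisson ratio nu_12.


nu_12 = nu_f*Vf + nu_m*(1-Vf) = 0.18*0.69 + 0.36*0.31 = 0.2358

0.2358


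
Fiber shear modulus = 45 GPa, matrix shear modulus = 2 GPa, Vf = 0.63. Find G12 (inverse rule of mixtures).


1/G12 = Vf/Gf + (1-Vf)/Gm = 0.63/45 + 0.37/2
G12 = 5.03 GPa

5.03 GPa


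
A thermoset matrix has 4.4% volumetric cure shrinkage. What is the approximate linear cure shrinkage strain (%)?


Linear shrinkage ≈ vol_shrink/3 = 4.4/3 = 1.467%

1.467%


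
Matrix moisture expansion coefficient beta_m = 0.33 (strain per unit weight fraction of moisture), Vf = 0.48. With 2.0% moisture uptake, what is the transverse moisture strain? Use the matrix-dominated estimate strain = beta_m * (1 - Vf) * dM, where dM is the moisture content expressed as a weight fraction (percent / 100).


dM = 2.0/100 = 0.02
strain = beta_m * (1-Vf) * dM = 0.33 * 0.52 * 0.02 = 0.003432

0.003432


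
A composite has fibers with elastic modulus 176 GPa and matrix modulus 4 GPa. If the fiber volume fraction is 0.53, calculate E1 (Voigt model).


E1 = Ef*Vf + Em*(1-Vf) = 176*0.53 + 4*0.47 = 95.16 GPa

95.16 GPa


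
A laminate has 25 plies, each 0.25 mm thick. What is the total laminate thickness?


h = n * t_ply = 25 * 0.25 = 6.25 mm

6.25 mm


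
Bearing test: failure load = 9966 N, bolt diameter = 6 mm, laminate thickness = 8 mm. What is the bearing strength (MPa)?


sigma_br = F/(d*h) = 9966/(6*8) = 207.6 MPa

207.6 MPa


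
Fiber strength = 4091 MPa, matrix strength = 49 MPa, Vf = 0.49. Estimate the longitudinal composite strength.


sigma_1 = sigma_f*Vf + sigma_m*(1-Vf) = 4091*0.49 + 49*0.51 = 2029.6 MPa

2029.6 MPa


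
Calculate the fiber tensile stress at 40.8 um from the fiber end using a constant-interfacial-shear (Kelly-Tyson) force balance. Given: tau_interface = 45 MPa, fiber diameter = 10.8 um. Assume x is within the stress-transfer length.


Force balance: sigma_f * (pi*d^2/4) = tau * (pi*d) * x  ->  sigma_f = 4 * tau * x / d
sigma_f = 4 * 45 * 40.8 / 10.8 = 680.0 MPa

680.0 MPa


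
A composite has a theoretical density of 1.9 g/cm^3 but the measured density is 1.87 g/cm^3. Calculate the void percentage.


Void% = (rho_theo - rho_actual)/rho_theo * 100 = (1.9 - 1.87)/1.9 * 100 = 1.58%

1.58%


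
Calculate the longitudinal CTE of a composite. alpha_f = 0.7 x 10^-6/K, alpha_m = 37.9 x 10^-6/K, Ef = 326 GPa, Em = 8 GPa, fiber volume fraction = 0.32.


E1 = Ef*Vf + Em*(1-Vf) = 109.76
alpha_1 = (alpha_f*Ef*Vf + alpha_m*Em*(1-Vf))/E1 = 2.54 x 10^-6/K

2.54 x 10^-6/K


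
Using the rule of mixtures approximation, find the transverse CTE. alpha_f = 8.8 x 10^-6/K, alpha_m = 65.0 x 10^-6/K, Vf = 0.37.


alpha_2 = alpha_f*Vf + alpha_m*(1-Vf) = 8.8*0.37 + 65.0*0.63 = 44.2 x 10^-6/K

44.2 x 10^-6/K


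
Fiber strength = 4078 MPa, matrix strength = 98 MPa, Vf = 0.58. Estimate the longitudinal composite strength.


sigma_1 = sigma_f*Vf + sigma_m*(1-Vf) = 4078*0.58 + 98*0.42 = 2406.4 MPa

2406.4 MPa


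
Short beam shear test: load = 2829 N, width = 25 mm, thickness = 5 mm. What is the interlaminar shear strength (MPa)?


ILSS = 3F/(4bh) = 3*2829/(4*25*5) = 16.97 MPa

16.97 MPa


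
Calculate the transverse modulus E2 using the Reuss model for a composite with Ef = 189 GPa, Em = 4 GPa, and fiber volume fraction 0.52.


1/E2 = Vf/Ef + (1-Vf)/Em = 0.52/189 + 0.48/4
E2 = 8.15 GPa

8.15 GPa


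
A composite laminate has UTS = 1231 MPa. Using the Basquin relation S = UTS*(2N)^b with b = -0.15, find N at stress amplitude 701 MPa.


N = 0.5 * (S/UTS)^(1/b) = 0.5 * (701/1231)^(1/-0.15) = 21.3421 cycles

21.3421 cycles


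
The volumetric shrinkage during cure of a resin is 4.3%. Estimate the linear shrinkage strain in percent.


Linear shrinkage ≈ vol_shrink/3 = 4.3/3 = 1.433%

1.433%


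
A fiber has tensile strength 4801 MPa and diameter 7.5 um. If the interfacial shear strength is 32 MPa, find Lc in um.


Lc = sigma_f * d / (2 * tau_i) = 4801 * 7.5 / (2 * 32) = 562.6 um

562.6 um


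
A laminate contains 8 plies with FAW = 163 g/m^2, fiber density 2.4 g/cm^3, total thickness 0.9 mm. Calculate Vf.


Vf = n * FAW / (rho_f * h * 1000) = 8 * 163 / (2.4 * 0.9 * 1000) = 0.6037

0.6037


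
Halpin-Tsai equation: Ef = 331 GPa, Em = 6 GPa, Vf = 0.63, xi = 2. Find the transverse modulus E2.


eta = (Ef/Em - 1)/(Ef/Em + xi) = (55.1667 - 1)/(55.1667 + 2) = 0.9475
E2 = Em*(1+xi*eta*Vf)/(1-eta*Vf) = 32.66 GPa

32.66 GPa


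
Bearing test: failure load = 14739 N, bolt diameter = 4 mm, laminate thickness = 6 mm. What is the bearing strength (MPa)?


sigma_br = F/(d*h) = 14739/(4*6) = 614.1 MPa

614.1 MPa


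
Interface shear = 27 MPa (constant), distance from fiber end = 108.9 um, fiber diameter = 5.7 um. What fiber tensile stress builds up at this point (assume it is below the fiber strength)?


Force balance: sigma_f * (pi*d^2/4) = tau * (pi*d) * x  ->  sigma_f = 4 * tau * x / d
sigma_f = 4 * 27 * 108.9 / 5.7 = 2063.4 MPa

2063.4 MPa


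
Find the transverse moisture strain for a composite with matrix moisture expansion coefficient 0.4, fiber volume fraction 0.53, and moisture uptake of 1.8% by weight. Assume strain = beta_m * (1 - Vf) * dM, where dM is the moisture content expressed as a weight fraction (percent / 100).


dM = 1.8/100 = 0.018
strain = beta_m * (1-Vf) * dM = 0.4 * 0.47 * 0.018 = 0.003384

0.003384


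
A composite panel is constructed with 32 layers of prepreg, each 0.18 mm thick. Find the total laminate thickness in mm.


h = n * t_ply = 32 * 0.18 = 5.76 mm

5.76 mm


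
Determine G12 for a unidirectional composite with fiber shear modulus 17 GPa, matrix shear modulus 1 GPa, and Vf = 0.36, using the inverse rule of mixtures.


1/G12 = Vf/Gf + (1-Vf)/Gm = 0.36/17 + 0.64/1
G12 = 1.51 GPa

1.51 GPa


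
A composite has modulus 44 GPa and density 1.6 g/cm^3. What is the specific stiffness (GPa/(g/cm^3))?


Specific stiffness = E/rho = 44/1.6 = 27.5 GPa/(g/cm^3)

27.5 GPa/(g/cm^3)


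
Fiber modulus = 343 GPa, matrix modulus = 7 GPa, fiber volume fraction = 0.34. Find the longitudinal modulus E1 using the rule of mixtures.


E1 = Ef*Vf + Em*(1-Vf) = 343*0.34 + 7*0.66 = 121.24 GPa

121.24 GPa


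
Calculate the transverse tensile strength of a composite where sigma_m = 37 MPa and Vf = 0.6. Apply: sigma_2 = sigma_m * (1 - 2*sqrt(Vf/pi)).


factor = 1 - 2*sqrt(0.6/pi) = 0.126
sigma_2 = 37 * 0.126 = 4.66 MPa

4.66 MPa


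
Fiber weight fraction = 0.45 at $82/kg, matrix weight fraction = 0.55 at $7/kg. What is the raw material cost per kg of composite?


Cost = cost_f*Wf + cost_m*Wm = 82*0.45 + 7*0.55 = $40.75/kg

$40.75/kg


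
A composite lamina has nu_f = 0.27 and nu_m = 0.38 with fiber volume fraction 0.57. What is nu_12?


nu_12 = nu_f*Vf + nu_m*(1-Vf) = 0.27*0.57 + 0.38*0.43 = 0.3173

0.3173


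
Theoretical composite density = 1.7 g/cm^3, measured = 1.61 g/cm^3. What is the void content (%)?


Void% = (rho_theo - rho_actual)/rho_theo * 100 = (1.7 - 1.61)/1.7 * 100 = 5.29%

5.29%


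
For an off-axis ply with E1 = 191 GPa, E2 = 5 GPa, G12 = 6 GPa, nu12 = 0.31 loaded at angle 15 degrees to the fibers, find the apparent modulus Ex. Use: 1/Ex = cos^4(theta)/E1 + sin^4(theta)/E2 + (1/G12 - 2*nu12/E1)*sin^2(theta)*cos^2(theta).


cos^4(15) = 0.870513, sin^4(15) = 0.004487, sin^2(15)*cos^2(15) = 0.0625
1/G12 - 2*nu12/E1 = 1/6 - 2*0.31/191 = 0.163421 GPa^-1
1/Ex = 0.870513/191 + 0.004487/5 + 0.163421*0.0625 = 0.0156689 GPa^-1
Ex = 63.82 GPa

63.82 GPa


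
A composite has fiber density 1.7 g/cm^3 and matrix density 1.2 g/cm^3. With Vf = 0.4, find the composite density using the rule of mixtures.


rho_c = rho_f*Vf + rho_m*(1-Vf) = 1.7*0.4 + 1.2*0.6 = 1.4 g/cm^3

1.4 g/cm^3


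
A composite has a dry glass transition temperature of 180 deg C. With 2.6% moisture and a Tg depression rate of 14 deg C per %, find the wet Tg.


Tg_wet = Tg_dry - k*moisture = 180 - 14*2.6 = 143.6 deg C

143.6 deg C


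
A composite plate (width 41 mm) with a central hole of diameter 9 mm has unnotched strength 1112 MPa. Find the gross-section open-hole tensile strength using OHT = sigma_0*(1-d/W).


OHT = sigma_0*(1-d/W) = 1112*(1-9/41) = 867.9 MPa

867.9 MPa


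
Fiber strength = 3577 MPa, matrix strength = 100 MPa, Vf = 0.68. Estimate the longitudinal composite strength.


sigma_1 = sigma_f*Vf + sigma_m*(1-Vf) = 3577*0.68 + 100*0.32 = 2464.4 MPa

2464.4 MPa


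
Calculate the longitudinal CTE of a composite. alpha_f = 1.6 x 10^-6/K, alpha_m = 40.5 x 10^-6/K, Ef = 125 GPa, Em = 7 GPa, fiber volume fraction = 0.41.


E1 = Ef*Vf + Em*(1-Vf) = 55.38
alpha_1 = (alpha_f*Ef*Vf + alpha_m*Em*(1-Vf))/E1 = 4.5 x 10^-6/K

4.5 x 10^-6/K


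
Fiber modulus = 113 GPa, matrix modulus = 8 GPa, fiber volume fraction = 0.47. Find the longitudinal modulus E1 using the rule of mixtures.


E1 = Ef*Vf + Em*(1-Vf) = 113*0.47 + 8*0.53 = 57.35 GPa

57.35 GPa


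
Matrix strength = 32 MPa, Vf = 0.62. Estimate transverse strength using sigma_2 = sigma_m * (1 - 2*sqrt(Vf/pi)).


factor = 1 - 2*sqrt(0.62/pi) = 0.1115
sigma_2 = 32 * 0.1115 = 3.57 MPa

3.57 MPa


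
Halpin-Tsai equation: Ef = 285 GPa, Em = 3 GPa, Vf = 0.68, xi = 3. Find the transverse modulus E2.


eta = (Ef/Em - 1)/(Ef/Em + xi) = (95.0 - 1)/(95.0 + 3) = 0.9592
E2 = Em*(1+xi*eta*Vf)/(1-eta*Vf) = 25.51 GPa

25.51 GPa


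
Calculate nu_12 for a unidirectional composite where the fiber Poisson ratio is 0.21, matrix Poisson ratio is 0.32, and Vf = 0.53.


nu_12 = nu_f*Vf + nu_m*(1-Vf) = 0.21*0.53 + 0.32*0.47 = 0.2617

0.2617


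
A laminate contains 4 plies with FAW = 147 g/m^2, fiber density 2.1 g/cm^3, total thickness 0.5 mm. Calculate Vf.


Vf = n * FAW / (rho_f * h * 1000) = 4 * 147 / (2.1 * 0.5 * 1000) = 0.56

0.56


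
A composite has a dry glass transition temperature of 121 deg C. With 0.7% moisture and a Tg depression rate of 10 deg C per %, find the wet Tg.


Tg_wet = Tg_dry - k*moisture = 121 - 10*0.7 = 114.0 deg C

114.0 deg C


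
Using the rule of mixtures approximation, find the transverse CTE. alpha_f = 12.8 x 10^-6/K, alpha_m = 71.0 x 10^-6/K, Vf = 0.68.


alpha_2 = alpha_f*Vf + alpha_m*(1-Vf) = 12.8*0.68 + 71.0*0.32 = 31.4 x 10^-6/K

31.4 x 10^-6/K


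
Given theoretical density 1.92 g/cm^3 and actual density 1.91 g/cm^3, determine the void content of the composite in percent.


Void% = (rho_theo - rho_actual)/rho_theo * 100 = (1.92 - 1.91)/1.92 * 100 = 0.52%

0.52%


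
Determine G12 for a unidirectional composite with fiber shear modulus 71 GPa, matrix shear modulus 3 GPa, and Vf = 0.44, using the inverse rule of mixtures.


1/G12 = Vf/Gf + (1-Vf)/Gm = 0.44/71 + 0.56/3
G12 = 5.19 GPa

5.19 GPa


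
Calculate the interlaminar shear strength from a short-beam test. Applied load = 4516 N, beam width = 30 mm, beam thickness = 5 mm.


ILSS = 3F/(4bh) = 3*4516/(4*30*5) = 22.58 MPa

22.58 MPa


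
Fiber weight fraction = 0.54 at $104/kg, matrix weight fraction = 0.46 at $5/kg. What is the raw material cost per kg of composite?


Cost = cost_f*Wf + cost_m*Wm = 104*0.54 + 5*0.46 = $58.46/kg

$58.46/kg


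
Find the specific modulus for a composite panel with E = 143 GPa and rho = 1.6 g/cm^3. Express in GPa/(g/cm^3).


Specific stiffness = E/rho = 143/1.6 = 89.4 GPa/(g/cm^3)

89.4 GPa/(g/cm^3)


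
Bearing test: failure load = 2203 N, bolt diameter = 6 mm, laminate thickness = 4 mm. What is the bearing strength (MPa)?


sigma_br = F/(d*h) = 2203/(6*4) = 91.8 MPa

91.8 MPa


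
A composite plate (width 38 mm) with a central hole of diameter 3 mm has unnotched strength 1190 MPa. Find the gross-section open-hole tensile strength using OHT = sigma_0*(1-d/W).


OHT = sigma_0*(1-d/W) = 1190*(1-3/38) = 1096.1 MPa

1096.1 MPa


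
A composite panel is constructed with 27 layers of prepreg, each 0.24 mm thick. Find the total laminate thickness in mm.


h = n * t_ply = 27 * 0.24 = 6.48 mm

6.48 mm


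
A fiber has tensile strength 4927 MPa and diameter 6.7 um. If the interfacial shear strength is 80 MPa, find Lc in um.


Lc = sigma_f * d / (2 * tau_i) = 4927 * 6.7 / (2 * 80) = 206.3 um

206.3 um


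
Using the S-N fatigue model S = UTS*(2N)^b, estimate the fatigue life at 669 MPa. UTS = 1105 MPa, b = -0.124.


N = 0.5 * (S/UTS)^(1/b) = 0.5 * (669/1105)^(1/-0.124) = 28.6101 cycles

28.6101 cycles


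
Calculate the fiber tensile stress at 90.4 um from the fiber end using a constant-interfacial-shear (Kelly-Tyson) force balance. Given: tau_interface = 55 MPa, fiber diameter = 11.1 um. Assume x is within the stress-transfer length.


Force balance: sigma_f * (pi*d^2/4) = tau * (pi*d) * x  ->  sigma_f = 4 * tau * x / d
sigma_f = 4 * 55 * 90.4 / 11.1 = 1791.7 MPa

1791.7 MPa


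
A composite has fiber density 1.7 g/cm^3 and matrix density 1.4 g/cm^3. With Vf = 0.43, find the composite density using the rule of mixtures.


rho_c = rho_f*Vf + rho_m*(1-Vf) = 1.7*0.43 + 1.4*0.57 = 1.529 g/cm^3

1.529 g/cm^3


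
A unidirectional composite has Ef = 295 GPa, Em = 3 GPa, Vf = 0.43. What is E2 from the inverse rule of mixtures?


1/E2 = Vf/Ef + (1-Vf)/Em = 0.43/295 + 0.57/3
E2 = 5.22 GPa

5.22 GPa


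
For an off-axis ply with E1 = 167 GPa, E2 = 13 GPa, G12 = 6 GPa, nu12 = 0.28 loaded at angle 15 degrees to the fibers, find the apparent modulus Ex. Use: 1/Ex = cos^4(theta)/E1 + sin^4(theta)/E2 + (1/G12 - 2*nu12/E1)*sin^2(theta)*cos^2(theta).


cos^4(15) = 0.870513, sin^4(15) = 0.004487, sin^2(15)*cos^2(15) = 0.0625
1/G12 - 2*nu12/E1 = 1/6 - 2*0.28/167 = 0.163313 GPa^-1
1/Ex = 0.870513/167 + 0.004487/13 + 0.163313*0.0625 = 0.0157649 GPa^-1
Ex = 63.43 GPa

63.43 GPa


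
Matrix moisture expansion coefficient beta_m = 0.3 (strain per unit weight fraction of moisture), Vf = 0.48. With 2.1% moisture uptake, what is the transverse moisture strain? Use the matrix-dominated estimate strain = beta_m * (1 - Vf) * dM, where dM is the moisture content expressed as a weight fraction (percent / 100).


dM = 2.1/100 = 0.021
strain = beta_m * (1-Vf) * dM = 0.3 * 0.52 * 0.021 = 0.003276

0.003276


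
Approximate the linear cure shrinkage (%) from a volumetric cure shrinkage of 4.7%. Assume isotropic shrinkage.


Linear shrinkage ≈ vol_shrink/3 = 4.7/3 = 1.567%

1.567%


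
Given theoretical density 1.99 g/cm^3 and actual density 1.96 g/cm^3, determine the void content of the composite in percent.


Void% = (rho_theo - rho_actual)/rho_theo * 100 = (1.99 - 1.96)/1.99 * 100 = 1.51%

1.51%


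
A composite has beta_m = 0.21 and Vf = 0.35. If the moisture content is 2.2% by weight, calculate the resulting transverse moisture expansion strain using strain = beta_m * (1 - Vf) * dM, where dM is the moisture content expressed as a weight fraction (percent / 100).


dM = 2.2/100 = 0.022
strain = beta_m * (1-Vf) * dM = 0.21 * 0.65 * 0.022 = 0.003003

0.003003


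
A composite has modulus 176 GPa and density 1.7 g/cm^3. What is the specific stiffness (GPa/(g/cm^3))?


Specific stiffness = E/rho = 176/1.7 = 103.5 GPa/(g/cm^3)

103.5 GPa/(g/cm^3)


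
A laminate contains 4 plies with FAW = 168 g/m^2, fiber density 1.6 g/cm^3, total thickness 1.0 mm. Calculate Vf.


Vf = n * FAW / (rho_f * h * 1000) = 4 * 168 / (1.6 * 1.0 * 1000) = 0.42

0.42


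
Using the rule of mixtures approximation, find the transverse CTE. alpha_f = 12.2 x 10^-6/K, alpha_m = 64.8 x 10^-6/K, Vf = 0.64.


alpha_2 = alpha_f*Vf + alpha_m*(1-Vf) = 12.2*0.64 + 64.8*0.36 = 31.1 x 10^-6/K

31.1 x 10^-6/K


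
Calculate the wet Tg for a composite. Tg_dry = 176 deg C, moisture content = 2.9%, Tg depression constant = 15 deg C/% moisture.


Tg_wet = Tg_dry - k*moisture = 176 - 15*2.9 = 132.5 deg C

132.5 deg C


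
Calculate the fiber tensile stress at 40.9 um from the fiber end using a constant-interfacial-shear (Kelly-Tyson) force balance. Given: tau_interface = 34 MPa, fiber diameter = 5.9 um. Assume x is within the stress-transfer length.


Force balance: sigma_f * (pi*d^2/4) = tau * (pi*d) * x  ->  sigma_f = 4 * tau * x / d
sigma_f = 4 * 34 * 40.9 / 5.9 = 942.8 MPa

942.8 MPa


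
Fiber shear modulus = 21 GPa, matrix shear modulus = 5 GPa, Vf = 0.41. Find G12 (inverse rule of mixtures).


1/G12 = Vf/Gf + (1-Vf)/Gm = 0.41/21 + 0.59/5
G12 = 7.27 GPa

7.27 GPa


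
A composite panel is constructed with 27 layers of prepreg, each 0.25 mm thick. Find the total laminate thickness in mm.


h = n * t_ply = 27 * 0.25 = 6.75 mm

6.75 mm


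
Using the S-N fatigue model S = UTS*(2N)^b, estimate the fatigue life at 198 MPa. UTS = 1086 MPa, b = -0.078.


N = 0.5 * (S/UTS)^(1/b) = 0.5 * (198/1086)^(1/-0.078) = 1.4978e+09 cycles

1.4978e+09 cycles


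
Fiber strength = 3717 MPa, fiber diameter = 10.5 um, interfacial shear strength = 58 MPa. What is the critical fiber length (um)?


Lc = sigma_f * d / (2 * tau_i) = 3717 * 10.5 / (2 * 58) = 336.5 um

336.5 um


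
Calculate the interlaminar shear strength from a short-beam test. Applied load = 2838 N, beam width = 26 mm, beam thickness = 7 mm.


ILSS = 3F/(4bh) = 3*2838/(4*26*7) = 11.7 MPa

11.7 MPa


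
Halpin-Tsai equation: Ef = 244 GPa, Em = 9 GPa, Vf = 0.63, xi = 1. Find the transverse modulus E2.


eta = (Ef/Em - 1)/(Ef/Em + xi) = (27.1111 - 1)/(27.1111 + 1) = 0.9289
E2 = Em*(1+xi*eta*Vf)/(1-eta*Vf) = 34.39 GPa

34.39 GPa


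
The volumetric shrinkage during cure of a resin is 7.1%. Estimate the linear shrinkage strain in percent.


Linear shrinkage ≈ vol_shrink/3 = 7.1/3 = 2.367%

2.367%


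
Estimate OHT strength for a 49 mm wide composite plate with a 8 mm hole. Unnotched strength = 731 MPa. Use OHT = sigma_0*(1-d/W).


OHT = sigma_0*(1-d/W) = 731*(1-8/49) = 611.7 MPa

611.7 MPa


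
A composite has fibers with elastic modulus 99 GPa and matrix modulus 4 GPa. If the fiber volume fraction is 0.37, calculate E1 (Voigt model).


E1 = Ef*Vf + Em*(1-Vf) = 99*0.37 + 4*0.63 = 39.15 GPa

39.15 GPa


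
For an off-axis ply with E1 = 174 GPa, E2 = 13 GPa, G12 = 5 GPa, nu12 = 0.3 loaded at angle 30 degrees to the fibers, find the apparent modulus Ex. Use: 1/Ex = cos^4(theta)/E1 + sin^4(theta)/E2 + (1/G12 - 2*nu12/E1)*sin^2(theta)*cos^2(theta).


cos^4(30) = 0.5625, sin^4(30) = 0.0625, sin^2(30)*cos^2(30) = 0.1875
1/G12 - 2*nu12/E1 = 1/5 - 2*0.3/174 = 0.196552 GPa^-1
1/Ex = 0.5625/174 + 0.0625/13 + 0.196552*0.1875 = 0.0448939 GPa^-1
Ex = 22.27 GPa

22.27 GPa


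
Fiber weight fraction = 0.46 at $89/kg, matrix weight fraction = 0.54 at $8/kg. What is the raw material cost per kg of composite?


Cost = cost_f*Wf + cost_m*Wm = 89*0.46 + 8*0.54 = $45.26/kg

$45.26/kg


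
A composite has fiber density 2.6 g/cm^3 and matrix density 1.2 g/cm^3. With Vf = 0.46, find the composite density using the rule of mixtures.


rho_c = rho_f*Vf + rho_m*(1-Vf) = 2.6*0.46 + 1.2*0.54 = 1.844 g/cm^3

1.844 g/cm^3


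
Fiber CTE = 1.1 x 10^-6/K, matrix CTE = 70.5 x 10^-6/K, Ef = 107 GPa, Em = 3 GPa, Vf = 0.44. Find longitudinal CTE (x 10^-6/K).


E1 = Ef*Vf + Em*(1-Vf) = 48.76
alpha_1 = (alpha_f*Ef*Vf + alpha_m*Em*(1-Vf))/E1 = 3.49 x 10^-6/K

3.49 x 10^-6/K


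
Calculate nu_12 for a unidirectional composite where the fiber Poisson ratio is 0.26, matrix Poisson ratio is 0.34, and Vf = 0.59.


nu_12 = nu_f*Vf + nu_m*(1-Vf) = 0.26*0.59 + 0.34*0.41 = 0.2928

0.2928


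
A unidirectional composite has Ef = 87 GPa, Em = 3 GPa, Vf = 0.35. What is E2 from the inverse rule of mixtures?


1/E2 = Vf/Ef + (1-Vf)/Em = 0.35/87 + 0.65/3
E2 = 4.53 GPa

4.53 GPa


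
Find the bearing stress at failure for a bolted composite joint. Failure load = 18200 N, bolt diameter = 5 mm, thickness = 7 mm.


sigma_br = F/(d*h) = 18200/(5*7) = 520.0 MPa

520.0 MPa


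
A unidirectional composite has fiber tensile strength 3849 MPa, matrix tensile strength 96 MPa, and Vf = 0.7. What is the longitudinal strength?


sigma_1 = sigma_f*Vf + sigma_m*(1-Vf) = 3849*0.7 + 96*0.3 = 2723.1 MPa

2723.1 MPa


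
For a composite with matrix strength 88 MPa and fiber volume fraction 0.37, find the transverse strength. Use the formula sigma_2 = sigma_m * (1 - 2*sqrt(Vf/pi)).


factor = 1 - 2*sqrt(0.37/pi) = 0.3136
sigma_2 = 88 * 0.3136 = 27.6 MPa

27.6 MPa


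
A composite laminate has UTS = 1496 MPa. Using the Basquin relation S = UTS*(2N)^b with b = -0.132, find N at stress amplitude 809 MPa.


N = 0.5 * (S/UTS)^(1/b) = 0.5 * (809/1496)^(1/-0.132) = 52.6707 cycles

52.6707 cycles


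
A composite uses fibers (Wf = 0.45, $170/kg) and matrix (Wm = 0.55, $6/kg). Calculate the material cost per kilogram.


Cost = cost_f*Wf + cost_m*Wm = 170*0.45 + 6*0.55 = $79.8/kg

$79.8/kg


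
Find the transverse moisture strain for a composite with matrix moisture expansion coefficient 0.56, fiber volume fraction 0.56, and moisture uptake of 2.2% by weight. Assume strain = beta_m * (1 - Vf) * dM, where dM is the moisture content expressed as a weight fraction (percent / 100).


dM = 2.2/100 = 0.022
strain = beta_m * (1-Vf) * dM = 0.56 * 0.44 * 0.022 = 0.0054208

0.0054208


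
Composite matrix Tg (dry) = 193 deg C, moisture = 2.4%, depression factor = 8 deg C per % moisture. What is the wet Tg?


Tg_wet = Tg_dry - k*moisture = 193 - 8*2.4 = 173.8 deg C

173.8 deg C


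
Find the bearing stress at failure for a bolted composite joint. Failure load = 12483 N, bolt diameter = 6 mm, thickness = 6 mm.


sigma_br = F/(d*h) = 12483/(6*6) = 346.8 MPa

346.8 MPa


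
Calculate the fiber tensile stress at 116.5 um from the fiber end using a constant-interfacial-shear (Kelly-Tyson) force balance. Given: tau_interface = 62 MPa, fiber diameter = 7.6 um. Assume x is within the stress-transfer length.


Force balance: sigma_f * (pi*d^2/4) = tau * (pi*d) * x  ->  sigma_f = 4 * tau * x / d
sigma_f = 4 * 62 * 116.5 / 7.6 = 3801.6 MPa

3801.6 MPa


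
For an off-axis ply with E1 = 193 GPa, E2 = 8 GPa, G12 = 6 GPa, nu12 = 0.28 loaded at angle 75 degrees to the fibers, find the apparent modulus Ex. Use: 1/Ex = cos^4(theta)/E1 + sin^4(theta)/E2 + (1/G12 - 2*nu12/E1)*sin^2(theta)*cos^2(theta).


cos^4(75) = 0.004487, sin^4(75) = 0.870513, sin^2(75)*cos^2(75) = 0.0625
1/G12 - 2*nu12/E1 = 1/6 - 2*0.28/193 = 0.163765 GPa^-1
1/Ex = 0.004487/193 + 0.870513/8 + 0.163765*0.0625 = 0.1190727 GPa^-1
Ex = 8.4 GPa

8.4 GPa


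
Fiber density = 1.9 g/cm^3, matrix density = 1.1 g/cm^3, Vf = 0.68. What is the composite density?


rho_c = rho_f*Vf + rho_m*(1-Vf) = 1.9*0.68 + 1.1*0.32 = 1.644 g/cm^3

1.644 g/cm^3


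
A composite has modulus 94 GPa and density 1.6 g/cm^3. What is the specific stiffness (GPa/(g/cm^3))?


Specific stiffness = E/rho = 94/1.6 = 58.8 GPa/(g/cm^3)

58.8 GPa/(g/cm^3)


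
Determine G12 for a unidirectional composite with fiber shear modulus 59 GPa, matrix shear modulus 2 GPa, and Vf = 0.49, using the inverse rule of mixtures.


1/G12 = Vf/Gf + (1-Vf)/Gm = 0.49/59 + 0.51/2
G12 = 3.8 GPa

3.8 GPa


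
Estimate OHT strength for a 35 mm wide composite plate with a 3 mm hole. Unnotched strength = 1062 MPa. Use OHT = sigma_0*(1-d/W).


OHT = sigma_0*(1-d/W) = 1062*(1-3/35) = 971.0 MPa

971.0 MPa


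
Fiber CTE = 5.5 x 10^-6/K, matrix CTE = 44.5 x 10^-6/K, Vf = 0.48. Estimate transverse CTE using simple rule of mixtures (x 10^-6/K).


alpha_2 = alpha_f*Vf + alpha_m*(1-Vf) = 5.5*0.48 + 44.5*0.52 = 25.8 x 10^-6/K

25.8 x 10^-6/K


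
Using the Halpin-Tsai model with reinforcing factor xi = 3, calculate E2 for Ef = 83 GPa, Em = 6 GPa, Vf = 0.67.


eta = (Ef/Em - 1)/(Ef/Em + xi) = (13.8333 - 1)/(13.8333 + 3) = 0.7624
E2 = Em*(1+xi*eta*Vf)/(1-eta*Vf) = 31.06 GPa

31.06 GPa


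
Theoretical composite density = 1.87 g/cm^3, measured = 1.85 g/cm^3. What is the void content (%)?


Void% = (rho_theo - rho_actual)/rho_theo * 100 = (1.87 - 1.85)/1.87 * 100 = 1.07%

1.07%


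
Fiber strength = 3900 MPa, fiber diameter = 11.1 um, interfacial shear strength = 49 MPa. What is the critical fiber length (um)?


Lc = sigma_f * d / (2 * tau_i) = 3900 * 11.1 / (2 * 49) = 441.7 um

441.7 um


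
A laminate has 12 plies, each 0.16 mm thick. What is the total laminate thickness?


h = n * t_ply = 12 * 0.16 = 1.92 mm

1.92 mm


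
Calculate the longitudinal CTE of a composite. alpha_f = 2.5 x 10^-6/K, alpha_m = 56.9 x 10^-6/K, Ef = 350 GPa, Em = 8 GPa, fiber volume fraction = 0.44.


E1 = Ef*Vf + Em*(1-Vf) = 158.48
alpha_1 = (alpha_f*Ef*Vf + alpha_m*Em*(1-Vf))/E1 = 4.04 x 10^-6/K

4.04 x 10^-6/K


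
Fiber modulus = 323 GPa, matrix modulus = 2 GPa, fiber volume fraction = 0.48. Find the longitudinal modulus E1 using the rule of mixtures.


E1 = Ef*Vf + Em*(1-Vf) = 323*0.48 + 2*0.52 = 156.08 GPa

156.08 GPa


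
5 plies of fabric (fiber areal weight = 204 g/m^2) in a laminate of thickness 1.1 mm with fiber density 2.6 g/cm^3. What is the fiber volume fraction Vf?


Vf = n * FAW / (rho_f * h * 1000) = 5 * 204 / (2.6 * 1.1 * 1000) = 0.3566

0.3566


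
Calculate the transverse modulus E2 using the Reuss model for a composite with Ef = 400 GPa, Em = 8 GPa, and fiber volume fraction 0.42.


1/E2 = Vf/Ef + (1-Vf)/Em = 0.42/400 + 0.58/8
E2 = 13.6 GPa

13.6 GPa


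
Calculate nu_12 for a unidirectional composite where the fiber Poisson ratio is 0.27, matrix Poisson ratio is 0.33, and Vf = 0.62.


nu_12 = nu_f*Vf + nu_m*(1-Vf) = 0.27*0.62 + 0.33*0.38 = 0.2928

0.2928
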